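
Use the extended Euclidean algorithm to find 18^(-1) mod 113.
Extended GCD: 18(44) + 113(-7) = 1. So 18^(-1) ≡ 44 (mod 113). Verify: 18 × 44 = 792 ≡ 1 (mod 113)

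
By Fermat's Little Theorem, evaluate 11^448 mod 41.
By Fermat: 11^{40} ≡ 1 (mod 41). 448 ≡ 8 (mod 40). So 11^{448} ≡ 11^{8} ≡ 16 (mod 41)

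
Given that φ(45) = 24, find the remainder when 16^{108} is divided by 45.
By Euler: 16^{24} ≡ 1 (mod 45) since gcd(16, 45) = 1. 108 = 4×24 + 12. So 16^{108} ≡ 16^{12} ≡ 1 (mod 45)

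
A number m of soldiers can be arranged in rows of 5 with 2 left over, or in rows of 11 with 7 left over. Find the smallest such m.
M = 5 × 11 = 55. M₁ = 11, y₁ ≡ 1 (mod 5). M₂ = 5, y₂ ≡ 9 (mod 11). m = 2×11×1 + 7×5×9 ≡ 7 (mod 55)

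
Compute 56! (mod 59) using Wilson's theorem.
(58)! = (56)! × (57) × (58) ≡ -1 (mod 59). So (56)! ≡ -1 × [(58)(57)]^(-1) ≡ 29 (mod 59)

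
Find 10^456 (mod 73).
Using Fermat: 10^{72} ≡ 1 (mod 73). 456 ≡ 24 (mod 72). So 10^{456} ≡ 10^{24} ≡ 1 (mod 73)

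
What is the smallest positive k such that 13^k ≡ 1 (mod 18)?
Powers of 13 mod 18: 13^1≡13, 13^2≡7, 13^3≡1. Order = 3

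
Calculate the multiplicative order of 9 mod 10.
Powers of 9 mod 10: 9^1≡9, 9^2≡1. ord_10(9) = 2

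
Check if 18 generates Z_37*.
ord_37(18) divides 36. For each prime q|36: 18^{18}≡36, 18^{12}≡10, none ≡ 1. So 18 has order 36 and is a primitive root mod 37.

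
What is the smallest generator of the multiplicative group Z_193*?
g = 5. For each prime q|192: 5^{96}≡192, 5^{64}≡84, none ≡ 1, so ord_193(5) = 192 and 5 is a primitive root.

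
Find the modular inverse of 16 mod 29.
Since 29 is prime, by Fermat 16^(-1) ≡ 16^{27} ≡ 20 mod 29. Verify: 16 × 20 = 320 ≡ 1 mod 29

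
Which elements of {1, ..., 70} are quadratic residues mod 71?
Quadratic residues modulo 71: {1, 2, 3, 4, 5, 6, 8, 9, 10, 12, 15, 16, 18, 19, 20, 24, 25, 27, 29, 30, 32, 36, 37, 38, 40, 43, 45, 48, 49, 50, 54, 57, 58, 60, 64}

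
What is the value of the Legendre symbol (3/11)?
(3/11) = 3^{5} mod 11 = 1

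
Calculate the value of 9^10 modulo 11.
Using Fermat: 9^{10} ≡ 1 mod 11. 10 ≡ 0 mod 10. So 9^{10} ≡ 9^{0} ≡ 1 mod 11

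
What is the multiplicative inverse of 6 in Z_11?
Since 11 is prime, by Fermat 6^(-1) ≡ 6^{9} ≡ 2 mod 11. Verify: 6 × 2 = 12 ≡ 1 mod 11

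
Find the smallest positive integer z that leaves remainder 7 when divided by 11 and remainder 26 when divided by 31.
M = 11 × 31 = 341. M₁ = 31, y₁ ≡ 5 (mod 11). M₂ = 11, y₂ ≡ 17 (mod 31). z = 7×31×5 + 26×11×17 ≡ 150 (mod 341)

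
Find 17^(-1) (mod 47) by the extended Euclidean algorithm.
Extended GCD: 17(-11) + 47(4) = 1. So 17^(-1) ≡ -11 ≡ 36 (mod 47). Verify: 17 × 36 = 612 ≡ 1 (mod 47)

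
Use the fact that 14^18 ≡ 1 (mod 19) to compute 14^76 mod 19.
By Fermat: 14^{18} ≡ 1 (mod 19). 76 = 4×18 + 4. So 14^{76} ≡ 14^{4} ≡ 17 (mod 19)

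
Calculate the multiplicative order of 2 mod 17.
Powers of 2 mod 17: 2^1≡2, 2^2≡4, 2^3≡8, 2^4≡16, 2^5≡15, 2^6≡13, 2^7≡9, 2^8≡1. So the order of 2 is 8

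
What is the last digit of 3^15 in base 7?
Using Fermat: 3^{6} ≡ 1 mod 7. 15 ≡ 3 mod 6. So 3^{15} ≡ 3^{3} ≡ 6 mod 7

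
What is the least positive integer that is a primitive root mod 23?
g = 5. Powers: [5, 2, 10, 4, 20, 8, 17, ...] generates all 22 non-zero residues.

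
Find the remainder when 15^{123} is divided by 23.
By Fermat: 15^{22} ≡ 1 mod 23. 123 = 5×22 + 13. So 15^{123} ≡ 15^{13} ≡ 5 mod 23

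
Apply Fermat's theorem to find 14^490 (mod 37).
By Fermat: 14^{36} ≡ 1 (mod 37). 490 ≡ 22 (mod 36). So 14^{490} ≡ 14^{22} ≡ 27 (mod 37)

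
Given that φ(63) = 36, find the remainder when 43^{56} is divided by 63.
By Euler: 43^{36} ≡ 1 (mod 63) since gcd(43, 63) = 1. 56 = 1×36 + 20. So 43^{56} ≡ 43^{20} ≡ 22 (mod 63)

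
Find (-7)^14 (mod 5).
Using Fermat: (-7)^{4} ≡ 1 (mod 5). 14 ≡ 2 (mod 4). So (-7)^{14} ≡ (-7)^{2} ≡ 4 (mod 5)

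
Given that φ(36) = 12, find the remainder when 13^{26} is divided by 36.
By Euler: 13^{12} ≡ 1 mod 36 since gcd(13, 36) = 1. 26 = 2×12 + 2. So 13^{26} ≡ 13^{2} ≡ 25 mod 36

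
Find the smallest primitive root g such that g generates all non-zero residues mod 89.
g = 3. For each prime q|88: 3^{44}≡88, 3^{8}≡64, none ≡ 1, so ord_89(3) = 88 and 3 is a primitive root.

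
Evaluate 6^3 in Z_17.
6^{3} = 216 ≡ 12 mod 17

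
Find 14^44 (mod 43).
Using Fermat: 14^{42} ≡ 1 (mod 43). 44 ≡ 2 (mod 42). So 14^{44} ≡ 14^{2} ≡ 24 (mod 43)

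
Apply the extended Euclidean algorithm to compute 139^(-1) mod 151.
Extended GCD: 139(-63) + 151(58) = 1. So 139^(-1) ≡ -63 ≡ 88 (mod 151). Verify: 139 × 88 = 12232 ≡ 1 (mod 151)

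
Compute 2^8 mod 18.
By repeated squaring mod 18: 2^{1}≡2, 2^{2}≡4, 2^{4}≡16, 2^{8}≡4. So 2^{8} ≡ 4 mod 18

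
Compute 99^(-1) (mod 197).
Since 197 is prime, by Fermat 99^(-1) ≡ 99^{195} ≡ 2 (mod 197). Verify: 99 × 2 = 198 ≡ 1 (mod 197)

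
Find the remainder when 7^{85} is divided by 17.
By Fermat: 7^{16} ≡ 1 (mod 17). 85 = 5×16 + 5. So 7^{85} ≡ 7^{5} ≡ 11 (mod 17)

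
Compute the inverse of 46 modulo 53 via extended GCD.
Extended GCD: 46(15) + 53(-13) = 1. So 46^(-1) ≡ 15 mod 53. Verify: 46 × 15 = 690 ≡ 1 mod 53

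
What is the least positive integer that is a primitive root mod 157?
g = 5. Powers: [5, 25, 125, 154, 142, 82, ...] generates all 156 non-zero residues.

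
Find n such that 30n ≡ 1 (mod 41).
Since 41 is prime, by Fermat 30^(-1) ≡ 30^{39} ≡ 26 (mod 41). Verify: 30 × 26 = 780 ≡ 1 (mod 41)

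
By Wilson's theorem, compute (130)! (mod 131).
By Wilson's theorem, (130)! ≡ -1 ≡ 130 (mod 131)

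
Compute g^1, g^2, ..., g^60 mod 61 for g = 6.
6^1, 6^2, ..., 6^{60} mod 61: [6, 36, 33, 15, 29, 52, 7, 42, 8, 48, 44, 20, 59, 49, 50, 56, 31, 3, 18, 47, 38, 45, 26, 34, 21, 4, 24, 22, 10, 60, 55, 25, 28, 46, 32, 9, 54, 19, 53, 13, 17, 41, 2, 12, 11, 5, 30, 58, 43, 14, 23, 16, 35, 27, 40, 57, 37, 39, 51, 1]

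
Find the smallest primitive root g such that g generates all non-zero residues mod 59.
g = 2. Powers: [2, 4, 8, 16, 32, 5, 10, 20, ...] generates all 58 non-zero residues.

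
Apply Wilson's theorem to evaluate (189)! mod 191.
(190)! = (189)! × (190) ≡ -1 mod 191. So (189)! ≡ -1 × (190)^(-1) ≡ (-1)×(-1) = 1 mod 191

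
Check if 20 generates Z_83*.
ord_83(20) divides 82. For each prime q|82: 20^{41}≡82, 20^{2}≡68, none ≡ 1. So 20 has order 82 and is a primitive root mod 83.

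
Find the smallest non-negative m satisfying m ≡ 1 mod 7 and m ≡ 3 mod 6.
M = 7 × 6 = 42. M₁ = 6, y₁ ≡ 6 mod 7. M₂ = 7, y₂ ≡ 1 mod 6. m = 1×6×6 + 3×7×1 ≡ 15 mod 42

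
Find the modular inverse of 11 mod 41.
Since 41 is prime, by Fermat 11^(-1) ≡ 11^{39} ≡ 15 (mod 41). Verify: 11 × 15 = 165 ≡ 1 (mod 41)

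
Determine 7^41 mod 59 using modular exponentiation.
By repeated squaring mod 59: 7^{1}≡7, 7^{2}≡49, 7^{4}≡41, 7^{8}≡29, 7^{16}≡15, 7^{32}≡48. Then 7^{41} = 7^{32+8+1} ≡ 48 × 29 × 7 ≡ 9 mod 59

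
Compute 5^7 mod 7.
Using Fermat: 5^{6} ≡ 1 (mod 7). 7 ≡ 1 (mod 6). So 5^{7} ≡ 5^{1} ≡ 5 (mod 7)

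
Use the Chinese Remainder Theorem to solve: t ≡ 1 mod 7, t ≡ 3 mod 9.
M = 7 × 9 = 63. M₁ = 9, y₁ ≡ 4 mod 7. M₂ = 7, y₂ ≡ 4 mod 9. t = 1×9×4 + 3×7×4 ≡ 57 mod 63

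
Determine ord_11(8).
Powers of 8 mod 11: 8^1≡8, 8^2≡9, 8^3≡6, 8^4≡4, 8^5≡10, 8^6≡3, 8^7≡2, 8^8≡5, 8^9≡7, 8^10≡1. So the order of 8 is 10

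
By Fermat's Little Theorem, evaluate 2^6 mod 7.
By Fermat's Little Theorem, 2^{6} ≡ 1 (mod 7) since 7 is prime and gcd(2, 7) = 1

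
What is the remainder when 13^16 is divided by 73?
By repeated squaring (mod 73): 13^{1}≡13, 13^{2}≡23, 13^{4}≡18, 13^{8}≡32, 13^{16}≡2. So 13^{16} ≡ 2 (mod 73)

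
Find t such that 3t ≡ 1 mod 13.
Since 13 is prime, by Fermat 3^(-1) ≡ 3^{11} ≡ 9 mod 13. Verify: 3 × 9 = 27 ≡ 1 mod 13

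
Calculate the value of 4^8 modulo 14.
By repeated squaring mod 14: 4^{1}≡4, 4^{2}≡2, 4^{4}≡4, 4^{8}≡2. So 4^{8} ≡ 2 mod 14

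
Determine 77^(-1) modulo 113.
Since 113 is prime, by Fermat 77^(-1) ≡ 77^{111} ≡ 91 (mod 113). Verify: 77 × 91 = 7007 ≡ 1 (mod 113)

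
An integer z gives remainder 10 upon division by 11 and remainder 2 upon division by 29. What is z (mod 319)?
M = 11 × 29 = 319. M₁ = 29, y₁ ≡ 8 (mod 11). M₂ = 11, y₂ ≡ 8 (mod 29). z = 10×29×8 + 2×11×8 ≡ 263 (mod 319)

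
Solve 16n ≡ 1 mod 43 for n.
Since 43 is prime, by Fermat 16^(-1) ≡ 16^{41} ≡ 35 mod 43. Verify: 16 × 35 = 560 ≡ 1 mod 43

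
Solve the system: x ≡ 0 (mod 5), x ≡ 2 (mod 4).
M = 5 × 4 = 20. M₁ = 4, y₁ ≡ 4 (mod 5). M₂ = 5, y₂ ≡ 1 (mod 4). x = 0×4×4 + 2×5×1 ≡ 10 (mod 20)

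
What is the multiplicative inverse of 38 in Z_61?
Since 61 is prime, by Fermat 38^(-1) ≡ 38^{59} ≡ 53 (mod 61). Verify: 38 × 53 = 2014 ≡ 1 (mod 61)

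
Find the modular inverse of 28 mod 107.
Since 107 is prime, by Fermat 28^(-1) ≡ 28^{105} ≡ 65 (mod 107). Verify: 28 × 65 = 1820 ≡ 1 (mod 107)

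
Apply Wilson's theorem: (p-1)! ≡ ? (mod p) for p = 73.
By Wilson's theorem, (72)! ≡ -1 ≡ 72 mod 73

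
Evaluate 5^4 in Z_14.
5^{4} = 625 ≡ 9 (mod 14)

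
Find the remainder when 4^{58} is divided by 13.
By Fermat: 4^{12} ≡ 1 mod 13. 58 = 4×12 + 10. So 4^{58} ≡ 4^{10} ≡ 9 mod 13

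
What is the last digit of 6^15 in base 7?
Using Fermat: 6^{6} ≡ 1 mod 7. 15 ≡ 3 mod 6. So 6^{15} ≡ 6^{3} ≡ 6 mod 7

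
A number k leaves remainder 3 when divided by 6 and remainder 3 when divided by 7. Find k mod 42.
M = 6 × 7 = 42. M₁ = 7, y₁ ≡ 1 mod 6. M₂ = 6, y₂ ≡ 6 mod 7. k = 3×7×1 + 3×6×6 ≡ 3 mod 42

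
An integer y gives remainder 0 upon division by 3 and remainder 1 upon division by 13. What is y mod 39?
M = 3 × 13 = 39. M₁ = 13, y₁ ≡ 1 mod 3. M₂ = 3, y₂ ≡ 9 mod 13. y = 0×13×1 + 1×3×9 ≡ 27 mod 39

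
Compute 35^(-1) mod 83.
Since 83 is prime, by Fermat 35^(-1) ≡ 35^{81} ≡ 19 mod 83. Verify: 35 × 19 = 665 ≡ 1 mod 83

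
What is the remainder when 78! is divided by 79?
By Wilson's theorem, (78)! ≡ -1 ≡ 78 mod 79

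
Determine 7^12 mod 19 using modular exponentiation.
By repeated squaring mod 19: 7^{1}≡7, 7^{2}≡11, 7^{4}≡7, 7^{8}≡11. Then 7^{12} = 7^{8+4} ≡ 11 × 7 ≡ 1 mod 19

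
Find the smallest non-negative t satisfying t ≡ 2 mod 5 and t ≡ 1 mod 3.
M = 5 × 3 = 15. M₁ = 3, y₁ ≡ 2 mod 5. M₂ = 5, y₂ ≡ 2 mod 3. t = 2×3×2 + 1×5×2 ≡ 7 mod 15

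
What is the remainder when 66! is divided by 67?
By Wilson's theorem, (66)! ≡ -1 ≡ 66 mod 67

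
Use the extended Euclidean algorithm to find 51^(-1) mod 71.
Extended GCD: 51(-32) + 71(23) = 1. So 51^(-1) ≡ -32 ≡ 39 (mod 71). Verify: 51 × 39 = 1989 ≡ 1 (mod 71)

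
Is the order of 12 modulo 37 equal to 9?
Powers of 12 mod 37: 12^1≡12, 12^2≡33, 12^3≡26, 12^4≡16, 12^5≡7, 12^6≡10, 12^7≡9, 12^8≡34, 12^9≡1. First k with 12^k≡1 is k=9. Yes, ord_37(12) = 9.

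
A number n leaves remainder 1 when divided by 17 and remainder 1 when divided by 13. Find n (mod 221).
M = 17 × 13 = 221. M₁ = 13, y₁ ≡ 4 (mod 17). M₂ = 17, y₂ ≡ 10 (mod 13). n = 1×13×4 + 1×17×10 ≡ 1 (mod 221)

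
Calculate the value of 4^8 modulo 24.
By repeated squaring (mod 24): 4^{1}≡4, 4^{2}≡16, 4^{4}≡16, 4^{8}≡16. So 4^{8} ≡ 16 (mod 24)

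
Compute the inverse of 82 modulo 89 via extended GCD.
Extended GCD: 82(38) + 89(-35) = 1. So 82^(-1) ≡ 38 (mod 89). Verify: 82 × 38 = 3116 ≡ 1 (mod 89)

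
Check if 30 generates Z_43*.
ord_43(30) divides 42. For each prime q|42: 30^{21}≡42, 30^{14}≡6, 30^{6}≡16, none ≡ 1. So 30 has order 42 and is a primitive root mod 43.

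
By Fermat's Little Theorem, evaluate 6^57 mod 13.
By Fermat: 6^{12} ≡ 1 (mod 13). 57 = 4×12 + 9. So 6^{57} ≡ 6^{9} ≡ 5 (mod 13)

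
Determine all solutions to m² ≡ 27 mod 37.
The square roots of 27 mod 37 are 8 and 29. Verify: 8² = 64 ≡ 27 mod 37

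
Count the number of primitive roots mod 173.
Number of primitive roots mod 173 = φ(p-1) = φ(172) = 84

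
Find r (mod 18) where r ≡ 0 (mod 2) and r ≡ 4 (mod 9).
M = 2 × 9 = 18. M₁ = 9, y₁ ≡ 1 (mod 2). M₂ = 2, y₂ ≡ 5 (mod 9). r = 0×9×1 + 4×2×5 ≡ 4 (mod 18)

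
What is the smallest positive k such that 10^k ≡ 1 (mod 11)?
Powers of 10 mod 11: 10^1≡10, 10^2≡1. Order = 2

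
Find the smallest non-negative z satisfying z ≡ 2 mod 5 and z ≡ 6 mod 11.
M = 5 × 11 = 55. M₁ = 11, y₁ ≡ 1 mod 5. M₂ = 5, y₂ ≡ 9 mod 11. z = 2×11×1 + 6×5×9 ≡ 17 mod 55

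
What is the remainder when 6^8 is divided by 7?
Using Fermat: 6^{6} ≡ 1 mod 7. 8 ≡ 2 mod 6. So 6^{8} ≡ 6^{2} ≡ 1 mod 7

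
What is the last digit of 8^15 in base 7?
Using Fermat: 8^{6} ≡ 1 (mod 7). 15 ≡ 3 (mod 6). So 8^{15} ≡ 8^{3} ≡ 1 (mod 7)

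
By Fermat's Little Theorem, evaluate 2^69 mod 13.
By Fermat: 2^{12} ≡ 1 (mod 13). 69 = 5×12 + 9. So 2^{69} ≡ 2^{9} ≡ 5 (mod 13)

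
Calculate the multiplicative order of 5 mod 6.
Powers of 5 mod 6: 5^1≡5, 5^2≡1. ord_6(5) = 2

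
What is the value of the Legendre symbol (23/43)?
(23/43) = 23^{21} mod 43 = 1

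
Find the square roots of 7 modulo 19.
The square roots of 7 mod 19 are 11 and 8. Verify: 11² = 121 ≡ 7 (mod 19)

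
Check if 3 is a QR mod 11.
By Euler's criterion: 3^{5} ≡ 1 (mod 11). Since this equals 1, 3 is a QR.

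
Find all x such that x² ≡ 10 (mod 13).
The square roots of 10 mod 13 are 7 and 6. Verify: 7² = 49 ≡ 10 (mod 13)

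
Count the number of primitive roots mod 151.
There are φ(151-1) = φ(150) = 40 primitive roots modulo 151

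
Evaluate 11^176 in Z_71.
Using Fermat: 11^{70} ≡ 1 mod 71. 176 ≡ 36 mod 70. So 11^{176} ≡ 11^{36} ≡ 60 mod 71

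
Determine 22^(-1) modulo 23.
Since 23 is prime, by Fermat 22^(-1) ≡ 22^{21} ≡ 22 mod 23. Verify: 22 × 22 = 484 ≡ 1 mod 23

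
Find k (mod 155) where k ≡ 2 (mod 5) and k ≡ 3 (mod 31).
M = 5 × 31 = 155. M₁ = 31, y₁ ≡ 1 (mod 5). M₂ = 5, y₂ ≡ 25 (mod 31). k = 2×31×1 + 3×5×25 ≡ 127 (mod 155)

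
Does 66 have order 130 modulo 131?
ord_131(66) divides 130. For each prime q|130: 66^{65}≡130, 66^{26}≡89, 66^{10}≡60, none ≡ 1. So 66 has order 130 and is a primitive root mod 131.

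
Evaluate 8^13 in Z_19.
By repeated squaring mod 19: 8^{1}≡8, 8^{2}≡7, 8^{4}≡11, 8^{8}≡7. Then 8^{13} = 8^{8+4+1} ≡ 7 × 11 × 8 ≡ 8 mod 19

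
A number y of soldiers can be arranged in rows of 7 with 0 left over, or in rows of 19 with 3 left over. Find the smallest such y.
M = 7 × 19 = 133. M₁ = 19, y₁ ≡ 3 (mod 7). M₂ = 7, y₂ ≡ 11 (mod 19). y = 0×19×3 + 3×7×11 ≡ 98 (mod 133)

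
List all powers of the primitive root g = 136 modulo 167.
136^1, 136^2, ..., 136^{166} mod 167: [136, 126, 102, 11, 160, 50, 120, 121, 90, 49, 151, 162, 155, 38, 158, 112, 35, 84, 68, 63, 51, 89, 80, 25, 60, 144, 45, 108, 159, 81, 161, 19, 79, 56, 101, 42, 34, 115, 109, 128, 40, 96, 30, 72, 106, 54, 163, 124, 164, 93, 123, 28, 134, 21, 17, 141, 138, 64, 20, 48, 15, 36, 53, 27, 165, 62, 82, 130, 145, 14, 67, 94, 92, 154, 69, 32, 10, 24, 91, 18, 110, 97, 166, 31, 41, 65, 156, 7, 117, 47, 46, 77, 118, 16, 5, 12, 129, 9, 55, 132, 83, 99, 104, 116, 78, 87, 142, 107, 23, 122, 59, 8, 86, 6, 148, 88, 111, 66, 125, 133, 52, 58, 39, 127, 71, 137, 95, 61, 113, 4, 43, 3, 74, 44, 139, 33, 146, 150, 26, 29, 103, 147, 119, 152, 131, 114, 140, 2, 105, 85, 37, 22, 153, 100, 73, 75, 13, 98, 135, 157, 143, 76, 149, 57, 70, 1]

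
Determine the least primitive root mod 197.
g = 2. Powers: [2, 4, 8, 16, 32, 64, 128, ...] generates all 196 non-zero residues.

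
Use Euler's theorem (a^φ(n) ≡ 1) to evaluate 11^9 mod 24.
By Euler: 11^{8} ≡ 1 (mod 24) since gcd(11, 24) = 1. 9 = 1×8 + 1. So 11^{9} ≡ 11^{1} ≡ 11 (mod 24)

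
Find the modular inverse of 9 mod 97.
Since 97 is prime, by Fermat 9^(-1) ≡ 9^{95} ≡ 54 mod 97. Verify: 9 × 54 = 486 ≡ 1 mod 97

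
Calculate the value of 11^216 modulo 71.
Using Fermat: 11^{70} ≡ 1 (mod 71). 216 ≡ 6 (mod 70). So 11^{216} ≡ 11^{6} ≡ 40 (mod 71)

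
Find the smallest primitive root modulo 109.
g = 6. Powers: [6, 36, 107, 97, 37, 4, ...] generates all 108 non-zero residues.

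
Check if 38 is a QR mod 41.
By Euler's criterion: 38^{20} ≡ 40 (mod 41). Since this equals -1 (≡ 40), 38 is not a QR.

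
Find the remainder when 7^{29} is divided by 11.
By Fermat: 7^{10} ≡ 1 (mod 11). 29 = 2×10 + 9. So 7^{29} ≡ 7^{9} ≡ 8 (mod 11)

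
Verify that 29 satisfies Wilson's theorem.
(28)! mod 29 = 28. Since this equals -1 mod 29, Wilson confirms 29 is prime.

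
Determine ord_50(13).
Powers of 13 mod 50: 13^1≡13, 13^2≡19, 13^3≡47, 13^4≡11, 13^5≡43, 13^6≡9, 13^7≡17, 13^8≡21, 13^9≡23, 13^10≡49, 13^11≡37, 13^12≡31, 13^13≡3, 13^14≡39, 13^15≡7, 13^16≡41, 13^17≡33, 13^18≡29, 13^19≡27, 13^20≡1. So the order of 13 is 20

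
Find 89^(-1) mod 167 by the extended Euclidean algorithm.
Extended GCD: 89(-15) + 167(8) = 1. So 89^(-1) ≡ -15 ≡ 152 mod 167. Verify: 89 × 152 = 13528 ≡ 1 mod 167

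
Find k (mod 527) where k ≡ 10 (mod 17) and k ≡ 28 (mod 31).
M = 17 × 31 = 527. M₁ = 31, y₁ ≡ 11 (mod 17). M₂ = 17, y₂ ≡ 11 (mod 31). k = 10×31×11 + 28×17×11 ≡ 214 (mod 527)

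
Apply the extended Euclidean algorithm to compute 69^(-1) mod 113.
Extended GCD: 69(-18) + 113(11) = 1. So 69^(-1) ≡ -18 ≡ 95 (mod 113). Verify: 69 × 95 = 6555 ≡ 1 (mod 113)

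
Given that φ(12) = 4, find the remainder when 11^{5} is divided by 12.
By Euler: 11^{4} ≡ 1 (mod 12) since gcd(11, 12) = 1. 5 = 1×4 + 1. So 11^{5} ≡ 11^{1} ≡ 11 (mod 12)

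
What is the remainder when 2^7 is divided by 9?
By repeated squaring mod 9: 2^{1}≡2, 2^{2}≡4, 2^{4}≡7. Then 2^{7} = 2^{4+2+1} ≡ 7 × 4 × 2 ≡ 2 mod 9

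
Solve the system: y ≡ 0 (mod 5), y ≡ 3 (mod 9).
M = 5 × 9 = 45. M₁ = 9, y₁ ≡ 4 (mod 5). M₂ = 5, y₂ ≡ 2 (mod 9). y = 0×9×4 + 3×5×2 ≡ 30 (mod 45)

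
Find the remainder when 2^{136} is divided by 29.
By Fermat: 2^{28} ≡ 1 mod 29. 136 = 4×28 + 24. So 2^{136} ≡ 2^{24} ≡ 20 mod 29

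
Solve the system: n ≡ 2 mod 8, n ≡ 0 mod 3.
M = 8 × 3 = 24. M₁ = 3, y₁ ≡ 3 mod 8. M₂ = 8, y₂ ≡ 2 mod 3. n = 2×3×3 + 0×8×2 ≡ 18 mod 24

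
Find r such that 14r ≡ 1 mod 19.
Since 19 is prime, by Fermat 14^(-1) ≡ 14^{17} ≡ 15 mod 19. Verify: 14 × 15 = 210 ≡ 1 mod 19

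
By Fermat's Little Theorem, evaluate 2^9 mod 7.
By Fermat: 2^{6} ≡ 1 mod 7. So 2^{9} = 2^{6} · 2^{3} ≡ 2^{3} ≡ 1 mod 7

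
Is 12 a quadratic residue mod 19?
By Euler's criterion: 12^{9} ≡ 18 mod 19. Since this equals -1 (≡ 18), 12 is not a QR.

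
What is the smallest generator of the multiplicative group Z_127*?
g = 3. Powers: [3, 9, 27, 81, 116, 94, ...] generates all 126 non-zero residues.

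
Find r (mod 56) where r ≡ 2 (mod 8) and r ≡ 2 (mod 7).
M = 8 × 7 = 56. M₁ = 7, y₁ ≡ 7 (mod 8). M₂ = 8, y₂ ≡ 1 (mod 7). r = 2×7×7 + 2×8×1 ≡ 2 (mod 56)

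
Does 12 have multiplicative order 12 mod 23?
Powers of 12 mod 23: 12^1≡12, 12^2≡6, 12^3≡3, 12^4≡13, 12^5≡18, 12^6≡9, 12^7≡16, 12^8≡8, 12^9≡4, 12^10≡2, 12^11≡1. Already 12^11≡1, so the order is 11 < 12. No, the actual order is 11.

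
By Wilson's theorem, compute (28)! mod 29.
By Wilson's theorem, (28)! ≡ -1 ≡ 28 mod 29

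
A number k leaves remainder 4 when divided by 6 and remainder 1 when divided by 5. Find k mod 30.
M = 6 × 5 = 30. M₁ = 5, y₁ ≡ 5 mod 6. M₂ = 6, y₂ ≡ 1 mod 5. k = 4×5×5 + 1×6×1 ≡ 16 mod 30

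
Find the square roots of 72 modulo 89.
The square roots of 72 mod 89 are 61 and 28. Verify: 61² = 3721 ≡ 72 mod 89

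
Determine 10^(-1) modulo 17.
Since 17 is prime, by Fermat 10^(-1) ≡ 10^{15} ≡ 12 (mod 17). Verify: 10 × 12 = 120 ≡ 1 (mod 17)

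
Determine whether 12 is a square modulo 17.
By Euler's criterion: 12^{8} ≡ 16 (mod 17). Since this equals -1 (≡ 16), 12 is not a QR.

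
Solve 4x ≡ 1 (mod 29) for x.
Since 29 is prime, by Fermat 4^(-1) ≡ 4^{27} ≡ 22 (mod 29). Verify: 4 × 22 = 88 ≡ 1 (mod 29)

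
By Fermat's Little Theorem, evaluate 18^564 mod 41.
By Fermat: 18^{40} ≡ 1 (mod 41). 564 ≡ 4 (mod 40). So 18^{564} ≡ 18^{4} ≡ 16 (mod 41)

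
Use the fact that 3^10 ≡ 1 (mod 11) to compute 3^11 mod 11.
By Fermat: 3^{10} ≡ 1 (mod 11). So 3^{11} = 3^{10} · 3^{1} ≡ 3^{1} ≡ 3 (mod 11)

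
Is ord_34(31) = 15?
Powers of 31 mod 34: 31^1≡31, 31^2≡9, 31^3≡7, 31^4≡13, 31^5≡29, 31^6≡15, 31^7≡23, 31^8≡33, 31^9≡3, 31^10≡25, 31^11≡27, 31^12≡21, 31^13≡5, 31^14≡19, 31^15≡11, 31^16≡1. 31^15≡11≢1, so ord ≠ 15. No, the actual order is 16.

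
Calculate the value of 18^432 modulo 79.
Using Fermat: 18^{78} ≡ 1 mod 79. 432 ≡ 42 mod 78. So 18^{432} ≡ 18^{42} ≡ 65 mod 79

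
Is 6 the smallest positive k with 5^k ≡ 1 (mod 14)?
Powers of 5 mod 14: 5^1≡5, 5^2≡11, 5^3≡13, 5^4≡9, 5^5≡3, 5^6≡1. First k with 5^k≡1 is k=6. Yes, ord_14(5) = 6.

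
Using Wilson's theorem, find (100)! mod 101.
By Wilson's theorem, (100)! ≡ -1 ≡ 100 mod 101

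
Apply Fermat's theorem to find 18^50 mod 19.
By Fermat: 18^{18} ≡ 1 mod 19. 50 = 2×18 + 14. So 18^{50} ≡ 18^{14} ≡ 1 mod 19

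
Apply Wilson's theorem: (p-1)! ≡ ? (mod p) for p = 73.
By Wilson's theorem, (72)! ≡ -1 ≡ 72 mod 73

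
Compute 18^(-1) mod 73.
Since 73 is prime, by Fermat 18^(-1) ≡ 18^{71} ≡ 69 mod 73. Verify: 18 × 69 = 1242 ≡ 1 mod 73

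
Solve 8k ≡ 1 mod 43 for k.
Since 43 is prime, by Fermat 8^(-1) ≡ 8^{41} ≡ 27 mod 43. Verify: 8 × 27 = 216 ≡ 1 mod 43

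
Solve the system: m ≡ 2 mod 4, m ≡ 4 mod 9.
M = 4 × 9 = 36. M₁ = 9, y₁ ≡ 1 mod 4. M₂ = 4, y₂ ≡ 7 mod 9. m = 2×9×1 + 4×4×7 ≡ 22 mod 36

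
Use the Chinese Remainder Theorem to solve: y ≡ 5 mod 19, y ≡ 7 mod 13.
M = 19 × 13 = 247. M₁ = 13, y₁ ≡ 3 mod 19. M₂ = 19, y₂ ≡ 11 mod 13. y = 5×13×3 + 7×19×11 ≡ 176 mod 247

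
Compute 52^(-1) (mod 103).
Since 103 is prime, by Fermat 52^(-1) ≡ 52^{101} ≡ 2 (mod 103). Verify: 52 × 2 = 104 ≡ 1 (mod 103)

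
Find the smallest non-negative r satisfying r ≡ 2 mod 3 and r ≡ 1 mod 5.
M = 3 × 5 = 15. M₁ = 5, y₁ ≡ 2 mod 3. M₂ = 3, y₂ ≡ 2 mod 5. r = 2×5×2 + 1×3×2 ≡ 11 mod 15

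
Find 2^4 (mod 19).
2^{4} = 16 ≡ 16 (mod 19)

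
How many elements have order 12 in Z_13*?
A prime p has φ(p-1) primitive roots; here φ(12) = 4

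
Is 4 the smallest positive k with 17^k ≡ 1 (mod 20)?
Powers of 17 mod 20: 17^1≡17, 17^2≡9, 17^3≡13, 17^4≡1. First k with 17^k≡1 is k=4. Yes, ord_20(17) = 4.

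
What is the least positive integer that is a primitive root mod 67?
g = 2. For each prime q|66: 2^{33}≡66, 2^{22}≡37, 2^{6}≡64, none ≡ 1, so ord_67(2) = 66 and 2 is a primitive root.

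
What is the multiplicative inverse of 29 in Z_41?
Since 41 is prime, by Fermat 29^(-1) ≡ 29^{39} ≡ 17 mod 41. Verify: 29 × 17 = 493 ≡ 1 mod 41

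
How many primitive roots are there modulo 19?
A prime p has φ(p-1) primitive roots; here φ(18) = 6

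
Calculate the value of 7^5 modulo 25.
By repeated squaring mod 25: 7^{1}≡7, 7^{2}≡24, 7^{4}≡1. Then 7^{5} = 7^{4+1} ≡ 1 × 7 ≡ 7 mod 25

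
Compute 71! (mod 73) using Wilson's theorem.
(72)! = (71)! × (72) ≡ -1 (mod 73). So (71)! ≡ -1 × (72)^(-1) ≡ (-1)×(-1) = 1 (mod 73)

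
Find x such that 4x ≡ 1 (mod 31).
Since 31 is prime, by Fermat 4^(-1) ≡ 4^{29} ≡ 8 (mod 31). Verify: 4 × 8 = 32 ≡ 1 (mod 31)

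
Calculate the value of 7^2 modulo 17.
7^{2} = 49 ≡ 15 (mod 17)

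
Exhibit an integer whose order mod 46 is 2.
45 has order 2 mod 46 since 45^{2} ≡ 1 mod 46 and no smaller power works.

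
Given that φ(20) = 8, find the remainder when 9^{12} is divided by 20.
By Euler: 9^{8} ≡ 1 (mod 20) since gcd(9, 20) = 1. 12 = 1×8 + 4. So 9^{12} ≡ 9^{4} ≡ 1 (mod 20)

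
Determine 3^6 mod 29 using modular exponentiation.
By repeated squaring (mod 29): 3^{1}≡3, 3^{2}≡9, 3^{4}≡23. Then 3^{6} = 3^{4+2} ≡ 23 × 9 ≡ 4 (mod 29)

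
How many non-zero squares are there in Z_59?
For prime 59, there are (p-1)/2 = (59-1)/2 = 29 quadratic residues (excluding 0).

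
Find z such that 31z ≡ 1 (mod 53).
Since 53 is prime, by Fermat 31^(-1) ≡ 31^{51} ≡ 12 (mod 53). Verify: 31 × 12 = 372 ≡ 1 (mod 53)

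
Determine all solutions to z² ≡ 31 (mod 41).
The square roots of 31 mod 41 are 20 and 21. Verify: 20² = 400 ≡ 31 (mod 41)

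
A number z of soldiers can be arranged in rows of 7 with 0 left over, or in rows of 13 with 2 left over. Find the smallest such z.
M = 7 × 13 = 91. M₁ = 13, y₁ ≡ 6 (mod 7). M₂ = 7, y₂ ≡ 2 (mod 13). z = 0×13×6 + 2×7×2 ≡ 28 (mod 91)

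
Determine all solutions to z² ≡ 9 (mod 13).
The square roots of 9 mod 13 are 3 and 10. Verify: 3² = 9 ≡ 9 (mod 13)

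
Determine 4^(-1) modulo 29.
Since 29 is prime, by Fermat 4^(-1) ≡ 4^{27} ≡ 22 mod 29. Verify: 4 × 22 = 88 ≡ 1 mod 29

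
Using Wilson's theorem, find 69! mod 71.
(70)! = (69)! × (70) ≡ -1 mod 71. So (69)! ≡ -1 × (70)^(-1) ≡ (-1)×(-1) = 1 mod 71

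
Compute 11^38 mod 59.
By repeated squaring (mod 59): 11^{1}≡11, 11^{2}≡3, 11^{4}≡9, 11^{8}≡22, 11^{16}≡12, 11^{32}≡26. Then 11^{38} = 11^{32+4+2} ≡ 26 × 9 × 3 ≡ 53 (mod 59)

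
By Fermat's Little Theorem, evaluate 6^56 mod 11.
By Fermat: 6^{10} ≡ 1 (mod 11). 56 = 5×10 + 6. So 6^{56} ≡ 6^{6} ≡ 5 (mod 11)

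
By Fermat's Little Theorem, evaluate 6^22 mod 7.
By Fermat: 6^{6} ≡ 1 (mod 7). 22 = 3×6 + 4. So 6^{22} ≡ 6^{4} ≡ 1 (mod 7)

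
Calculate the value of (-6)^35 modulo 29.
Using Fermat: (-6)^{28} ≡ 1 mod 29. 35 ≡ 7 mod 28. So (-6)^{35} ≡ (-6)^{7} ≡ 1 mod 29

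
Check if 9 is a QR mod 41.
By Euler's criterion: 9^{20} ≡ 1 mod 41. Since this equals 1, 9 is a QR.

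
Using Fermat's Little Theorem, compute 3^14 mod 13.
By Fermat: 3^{12} ≡ 1 mod 13. So 3^{14} = 3^{12} · 3^{2} ≡ 3^{2} ≡ 9 mod 13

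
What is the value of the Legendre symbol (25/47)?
(25/47) = 25^{23} mod 47 = 1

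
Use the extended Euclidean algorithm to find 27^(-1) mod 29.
Extended GCD: 27(14) + 29(-13) = 1. So 27^(-1) ≡ 14 mod 29. Verify: 27 × 14 = 378 ≡ 1 mod 29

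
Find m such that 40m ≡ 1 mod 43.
Since 43 is prime, by Fermat 40^(-1) ≡ 40^{41} ≡ 14 mod 43. Verify: 40 × 14 = 560 ≡ 1 mod 43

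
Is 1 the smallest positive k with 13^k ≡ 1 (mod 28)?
Powers of 13 mod 28: 13^1≡13, 13^2≡1. 13^1≡13≢1, so ord ≠ 1. No, the actual order is 2.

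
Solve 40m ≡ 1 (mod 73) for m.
Since 73 is prime, by Fermat 40^(-1) ≡ 40^{71} ≡ 42 (mod 73). Verify: 40 × 42 = 1680 ≡ 1 (mod 73)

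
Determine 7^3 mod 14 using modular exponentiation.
7^{3} = 343 ≡ 7 mod 14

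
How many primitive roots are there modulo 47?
There are φ(47-1) = φ(46) = 22 primitive roots modulo 47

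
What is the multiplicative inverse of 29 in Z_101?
Since 101 is prime, by Fermat 29^(-1) ≡ 29^{99} ≡ 7 (mod 101). Verify: 29 × 7 = 203 ≡ 1 (mod 101)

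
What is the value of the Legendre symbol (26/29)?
(26/29) = 26^{14} mod 29 = -1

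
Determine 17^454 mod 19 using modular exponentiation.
Using Fermat: 17^{18} ≡ 1 (mod 19). 454 ≡ 4 (mod 18). So 17^{454} ≡ 17^{4} ≡ 16 (mod 19)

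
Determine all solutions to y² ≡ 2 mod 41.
The square roots of 2 mod 41 are 17 and 24. Verify: 17² = 289 ≡ 2 mod 41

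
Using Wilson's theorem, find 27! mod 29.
(28)! = (27)! × (28) ≡ -1 (mod 29). So (27)! ≡ -1 × (28)^(-1) ≡ (-1)×(-1) = 1 (mod 29)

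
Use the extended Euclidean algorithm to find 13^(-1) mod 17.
Extended GCD: 13(4) + 17(-3) = 1. So 13^(-1) ≡ 4 mod 17. Verify: 13 × 4 = 52 ≡ 1 mod 17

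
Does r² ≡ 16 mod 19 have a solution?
By Euler's criterion: 16^{9} ≡ 1 mod 19. Since this equals 1, 16 is a QR.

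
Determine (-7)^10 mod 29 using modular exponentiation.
By repeated squaring mod 29: (-7)^{1}≡22, (-7)^{2}≡20, (-7)^{4}≡23, (-7)^{8}≡7. Then (-7)^{10} = (-7)^{8+2} ≡ 7 × 20 ≡ 24 mod 29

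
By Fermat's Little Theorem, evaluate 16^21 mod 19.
By Fermat: 16^{18} ≡ 1 mod 19. So 16^{21} = 16^{18} · 16^{3} ≡ 16^{3} ≡ 11 mod 19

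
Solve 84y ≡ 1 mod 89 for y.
Since 89 is prime, by Fermat 84^(-1) ≡ 84^{87} ≡ 71 mod 89. Verify: 84 × 71 = 5964 ≡ 1 mod 89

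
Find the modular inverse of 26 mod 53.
Since 53 is prime, by Fermat 26^(-1) ≡ 26^{51} ≡ 51 (mod 53). Verify: 26 × 51 = 1326 ≡ 1 (mod 53)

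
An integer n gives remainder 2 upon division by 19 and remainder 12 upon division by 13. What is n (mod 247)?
M = 19 × 13 = 247. M₁ = 13, y₁ ≡ 3 (mod 19). M₂ = 19, y₂ ≡ 11 (mod 13). n = 2×13×3 + 12×19×11 ≡ 116 (mod 247)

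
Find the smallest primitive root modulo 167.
g = 5. For each prime q|166: 5^{83}≡166, 5^{2}≡25, none ≡ 1, so ord_167(5) = 166 and 5 is a primitive root.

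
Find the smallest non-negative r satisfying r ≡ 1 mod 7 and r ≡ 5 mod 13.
M = 7 × 13 = 91. M₁ = 13, y₁ ≡ 6 mod 7. M₂ = 7, y₂ ≡ 2 mod 13. r = 1×13×6 + 5×7×2 ≡ 57 mod 91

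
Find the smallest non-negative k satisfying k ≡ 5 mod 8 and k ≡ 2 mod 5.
M = 8 × 5 = 40. M₁ = 5, y₁ ≡ 5 mod 8. M₂ = 8, y₂ ≡ 2 mod 5. k = 5×5×5 + 2×8×2 ≡ 37 mod 40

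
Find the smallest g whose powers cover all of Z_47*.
g = 5. Powers: [5, 25, 31, 14, 23, 21, ...] generates all 46 non-zero residues.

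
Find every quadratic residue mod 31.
QRs mod 31: {1, 2, 4, 5, 7, 8, 9, 10, 14, 16, 18, 19, 20, 25, 28}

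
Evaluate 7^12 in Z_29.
By repeated squaring (mod 29): 7^{1}≡7, 7^{2}≡20, 7^{4}≡23, 7^{8}≡7. Then 7^{12} = 7^{8+4} ≡ 7 × 23 ≡ 16 (mod 29)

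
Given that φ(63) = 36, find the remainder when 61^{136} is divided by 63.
By Euler: 61^{36} ≡ 1 (mod 63) since gcd(61, 63) = 1. 136 = 3×36 + 28. So 61^{136} ≡ 61^{28} ≡ 16 (mod 63)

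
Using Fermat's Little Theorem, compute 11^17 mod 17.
By Fermat: 11^{16} ≡ 1 mod 17. So 11^{17} = 11^{16} · 11^{1} ≡ 11^{1} ≡ 11 mod 17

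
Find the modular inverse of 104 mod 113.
Since 113 is prime, by Fermat 104^(-1) ≡ 104^{111} ≡ 25 mod 113. Verify: 104 × 25 = 2600 ≡ 1 mod 113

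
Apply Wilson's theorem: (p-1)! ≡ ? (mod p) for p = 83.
By Wilson's theorem, (82)! ≡ -1 ≡ 82 mod 83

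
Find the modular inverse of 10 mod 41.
Since 41 is prime, by Fermat 10^(-1) ≡ 10^{39} ≡ 37 (mod 41). Verify: 10 × 37 = 370 ≡ 1 (mod 41)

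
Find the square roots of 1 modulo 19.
The square roots of 1 mod 19 are 1 and 18. Verify: 1² = 1 ≡ 1 (mod 19)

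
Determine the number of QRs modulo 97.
Exactly half the non-zero residues mod a prime are QRs: (97-1)/2 = 48.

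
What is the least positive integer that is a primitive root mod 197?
g = 2. For each prime q|196: 2^{98}≡196, 2^{28}≡104, none ≡ 1, so ord_197(2) = 196 and 2 is a primitive root.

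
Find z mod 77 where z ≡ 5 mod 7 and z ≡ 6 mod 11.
M = 7 × 11 = 77. M₁ = 11, y₁ ≡ 2 mod 7. M₂ = 7, y₂ ≡ 8 mod 11. z = 5×11×2 + 6×7×8 ≡ 61 mod 77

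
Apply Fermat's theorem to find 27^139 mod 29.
By Fermat: 27^{28} ≡ 1 mod 29. 139 = 4×28 + 27. So 27^{139} ≡ 27^{27} ≡ 14 mod 29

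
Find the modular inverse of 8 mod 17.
Since 17 is prime, by Fermat 8^(-1) ≡ 8^{15} ≡ 15 mod 17. Verify: 8 × 15 = 120 ≡ 1 mod 17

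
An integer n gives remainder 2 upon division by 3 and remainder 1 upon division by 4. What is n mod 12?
M = 3 × 4 = 12. M₁ = 4, y₁ ≡ 1 mod 3. M₂ = 3, y₂ ≡ 3 mod 4. n = 2×4×1 + 1×3×3 ≡ 5 mod 12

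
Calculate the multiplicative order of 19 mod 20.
Powers of 19 mod 20: 19^1≡19, 19^2≡1. Order = 2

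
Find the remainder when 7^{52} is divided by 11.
By Fermat: 7^{10} ≡ 1 (mod 11). 52 = 5×10 + 2. So 7^{52} ≡ 7^{2} ≡ 5 (mod 11)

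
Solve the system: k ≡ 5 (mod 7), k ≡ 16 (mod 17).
M = 7 × 17 = 119. M₁ = 17, y₁ ≡ 5 (mod 7). M₂ = 7, y₂ ≡ 5 (mod 17). k = 5×17×5 + 16×7×5 ≡ 33 (mod 119)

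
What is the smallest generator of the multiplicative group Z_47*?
g = 5. Powers: [5, 25, 31, 14, 23, 21, 11, 8, 40, ...] generates all 46 non-zero residues.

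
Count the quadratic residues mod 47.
For prime 47, there are (p-1)/2 = (47-1)/2 = 23 quadratic residues (excluding 0).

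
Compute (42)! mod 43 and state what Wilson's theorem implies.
(42)! mod 43 = 42. Since this equals -1 mod 43, Wilson confirms 43 is prime.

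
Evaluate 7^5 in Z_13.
By repeated squaring mod 13: 7^{1}≡7, 7^{2}≡10, 7^{4}≡9. Then 7^{5} = 7^{4+1} ≡ 9 × 7 ≡ 11 mod 13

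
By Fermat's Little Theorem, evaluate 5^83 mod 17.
By Fermat: 5^{16} ≡ 1 (mod 17). 83 = 5×16 + 3. So 5^{83} ≡ 5^{3} ≡ 6 (mod 17)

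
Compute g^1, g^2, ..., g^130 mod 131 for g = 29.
29^1, 29^2, ..., 29^{130} mod 131: [29, 55, 23, 12, 86, 5, 14, 13, 115, 60, 37, 25, 70, 65, 51, 38, 54, 125, 88, 63, 124, 59, 8, 101, 47, 53, 96, 33, 40, 112, 104, 3, 87, 34, 69, 36, 127, 15, 42, 39, 83, 49, 111, 75, 79, 64, 22, 114, 31, 113, 2, 58, 110, 46, 24, 41, 10, 28, 26, 99, 120, 74, 50, 9, 130, 102, 76, 108, 119, 45, 126, 117, 118, 16, 71, 94, 106, 61, 66, 80, 93, 77, 6, 43, 68, 7, 72, 123, 30, 84, 78, 35, 98, 91, 19, 27, 128, 44, 97, 62, 95, 4, 116, 89, 92, 48, 82, 20, 56, 52, 67, 109, 17, 100, 18, 129, 73, 21, 85, 107, 90, 121, 103, 105, 32, 11, 57, 81, 122, 1]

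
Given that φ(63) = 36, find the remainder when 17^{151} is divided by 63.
By Euler: 17^{36} ≡ 1 (mod 63) since gcd(17, 63) = 1. 151 = 4×36 + 7. So 17^{151} ≡ 17^{7} ≡ 17 (mod 63)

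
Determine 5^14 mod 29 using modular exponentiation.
By repeated squaring (mod 29): 5^{1}≡5, 5^{2}≡25, 5^{4}≡16, 5^{8}≡24. Then 5^{14} = 5^{8+4+2} ≡ 24 × 16 × 25 ≡ 1 (mod 29)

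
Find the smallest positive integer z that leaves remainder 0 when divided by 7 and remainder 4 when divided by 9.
M = 7 × 9 = 63. M₁ = 9, y₁ ≡ 4 mod 7. M₂ = 7, y₂ ≡ 4 mod 9. z = 0×9×4 + 4×7×4 ≡ 49 mod 63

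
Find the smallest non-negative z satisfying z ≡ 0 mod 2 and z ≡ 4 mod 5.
M = 2 × 5 = 10. M₁ = 5, y₁ ≡ 1 mod 2. M₂ = 2, y₂ ≡ 3 mod 5. z = 0×5×1 + 4×2×3 ≡ 4 mod 10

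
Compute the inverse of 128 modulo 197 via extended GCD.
Extended GCD: 128(-20) + 197(13) = 1. So 128^(-1) ≡ -20 ≡ 177 (mod 197). Verify: 128 × 177 = 22656 ≡ 1 (mod 197)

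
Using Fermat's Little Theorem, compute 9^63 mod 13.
By Fermat: 9^{12} ≡ 1 mod 13. 63 = 5×12 + 3. So 9^{63} ≡ 9^{3} ≡ 1 mod 13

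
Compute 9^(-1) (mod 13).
Since 13 is prime, by Fermat 9^(-1) ≡ 9^{11} ≡ 3 (mod 13). Verify: 9 × 3 = 27 ≡ 1 (mod 13)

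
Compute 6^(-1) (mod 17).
Since 17 is prime, by Fermat 6^(-1) ≡ 6^{15} ≡ 3 (mod 17). Verify: 6 × 3 = 18 ≡ 1 (mod 17)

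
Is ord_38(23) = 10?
Powers of 23 mod 38: 23^1≡23, 23^2≡35, 23^3≡7, 23^4≡9, 23^5≡17, 23^6≡11, 23^7≡25, 23^8≡5, 23^9≡1. Already 23^9≡1, so the order is 9 < 10. No, the actual order is 9.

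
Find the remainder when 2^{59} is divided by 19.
By Fermat: 2^{18} ≡ 1 mod 19. 59 = 3×18 + 5. So 2^{59} ≡ 2^{5} ≡ 13 mod 19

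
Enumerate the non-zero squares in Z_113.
Squares in Z_113*: {1, 2, 4, 7, 8, 9, 11, 13, 14, 15, 16, 18, 22, 25, 26, 28, 30, 31, 32, 36, 41, 44, 49, 50, 51, 52, 53, 56, 57, 60, 61, 62, 63, 64, 69, 72, 77, 81, 82, 83, 85, 87, 88, 91, 95, 97, 98, 99, 100, 102, 104, 105, 106, 109, 111, 112}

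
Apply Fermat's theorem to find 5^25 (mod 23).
By Fermat: 5^{22} ≡ 1 (mod 23). So 5^{25} = 5^{22} · 5^{3} ≡ 5^{3} ≡ 10 (mod 23)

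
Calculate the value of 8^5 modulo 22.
By repeated squaring (mod 22): 8^{1}≡8, 8^{2}≡20, 8^{4}≡4. Then 8^{5} = 8^{4+1} ≡ 4 × 8 ≡ 10 (mod 22)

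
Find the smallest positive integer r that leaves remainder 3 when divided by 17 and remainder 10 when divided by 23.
M = 17 × 23 = 391. M₁ = 23, y₁ ≡ 3 (mod 17). M₂ = 17, y₂ ≡ 19 (mod 23). r = 3×23×3 + 10×17×19 ≡ 309 (mod 391)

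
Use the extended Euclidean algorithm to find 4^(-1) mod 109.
Extended GCD: 4(-27) + 109(1) = 1. So 4^(-1) ≡ -27 ≡ 82 (mod 109). Verify: 4 × 82 = 328 ≡ 1 (mod 109)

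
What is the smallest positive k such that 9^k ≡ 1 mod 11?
Powers of 9 mod 11: 9^1≡9, 9^2≡4, 9^3≡3, 9^4≡5, 9^5≡1. So the order of 9 is 5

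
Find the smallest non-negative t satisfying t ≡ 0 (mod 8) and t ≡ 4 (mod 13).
M = 8 × 13 = 104. M₁ = 13, y₁ ≡ 5 (mod 8). M₂ = 8, y₂ ≡ 5 (mod 13). t = 0×13×5 + 4×8×5 ≡ 56 (mod 104)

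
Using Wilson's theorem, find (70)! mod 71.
By Wilson's theorem, (70)! ≡ -1 ≡ 70 mod 71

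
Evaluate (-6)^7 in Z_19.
By repeated squaring mod 19: (-6)^{1}≡13, (-6)^{2}≡17, (-6)^{4}≡4. Then (-6)^{7} = (-6)^{4+2+1} ≡ 4 × 17 × 13 ≡ 10 mod 19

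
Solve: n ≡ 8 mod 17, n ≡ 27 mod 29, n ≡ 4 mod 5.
M = 17 × 29 × 5 = 2465. M₁ = 145, y₁ ≡ 2 mod 17. M₂ = 85, y₂ ≡ 14 mod 29. M₃ = 493, y₃ ≡ 2 mod 5. n = 8×145×2 + 27×85×14 + 4×493×2 ≡ 1419 mod 2465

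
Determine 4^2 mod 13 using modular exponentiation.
4^{2} = 16 ≡ 3 mod 13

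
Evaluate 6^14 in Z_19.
By repeated squaring (mod 19): 6^{1}≡6, 6^{2}≡17, 6^{4}≡4, 6^{8}≡16. Then 6^{14} = 6^{8+4+2} ≡ 16 × 4 × 17 ≡ 5 (mod 19)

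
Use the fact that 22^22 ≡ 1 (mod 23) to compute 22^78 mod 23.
By Fermat: 22^{22} ≡ 1 (mod 23). 78 = 3×22 + 12. So 22^{78} ≡ 22^{12} ≡ 1 (mod 23)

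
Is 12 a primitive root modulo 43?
ord_43(12) divides 42. For each prime q|42: 12^{21}≡42, 12^{14}≡36, 12^{6}≡21, none ≡ 1. So 12 has order 42 and is a primitive root mod 43.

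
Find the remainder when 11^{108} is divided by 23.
By Fermat: 11^{22} ≡ 1 (mod 23). 108 = 4×22 + 20. So 11^{108} ≡ 11^{20} ≡ 4 (mod 23)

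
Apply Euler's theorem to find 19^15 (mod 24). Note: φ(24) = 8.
By Euler: 19^{8} ≡ 1 (mod 24) since gcd(19, 24) = 1. 15 = 1×8 + 7. So 19^{15} ≡ 19^{7} ≡ 19 (mod 24)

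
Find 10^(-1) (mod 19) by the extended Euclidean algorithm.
Extended GCD: 10(2) + 19(-1) = 1. So 10^(-1) ≡ 2 (mod 19). Verify: 10 × 2 = 20 ≡ 1 (mod 19)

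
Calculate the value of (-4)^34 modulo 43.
By repeated squaring (mod 43): (-4)^{1}≡39, (-4)^{2}≡16, (-4)^{4}≡41, (-4)^{8}≡4, (-4)^{16}≡16, (-4)^{32}≡41. Then (-4)^{34} = (-4)^{32+2} ≡ 41 × 16 ≡ 11 (mod 43)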